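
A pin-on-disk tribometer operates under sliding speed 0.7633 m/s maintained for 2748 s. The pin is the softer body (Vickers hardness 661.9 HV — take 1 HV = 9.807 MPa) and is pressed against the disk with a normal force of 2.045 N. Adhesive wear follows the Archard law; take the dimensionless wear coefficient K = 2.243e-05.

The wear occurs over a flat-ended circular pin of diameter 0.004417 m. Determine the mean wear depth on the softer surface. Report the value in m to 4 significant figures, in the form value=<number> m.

Intermediates appear rounded. All working math carries full float precision — rounded once at the end: four significant figures.
Total distance L = v·t = 0.7633 m/s × 2748 s = 2098 m.
Hardness H = 661.9 HV × 9.807 MPa/HV = 6491 MPa = 6.491e+09 Pa.
Contact area A = π·d²/4 = π·(0.004417 m)²/4 = 1.532e-05 m².
In SI base units, W = 2.045 N, H = 6.491e+09 Pa, K = 2.243e-05.
Archard volume V = K·W·L/H = 2.243e-05 · 2.045 · 2098 / 6.491e+09 = 1.482e-11 m³.
Mean wear depth h = V/A = 1.482e-11 / 1.532e-05 = 9.673e-07 m.

value=9.673e-07 m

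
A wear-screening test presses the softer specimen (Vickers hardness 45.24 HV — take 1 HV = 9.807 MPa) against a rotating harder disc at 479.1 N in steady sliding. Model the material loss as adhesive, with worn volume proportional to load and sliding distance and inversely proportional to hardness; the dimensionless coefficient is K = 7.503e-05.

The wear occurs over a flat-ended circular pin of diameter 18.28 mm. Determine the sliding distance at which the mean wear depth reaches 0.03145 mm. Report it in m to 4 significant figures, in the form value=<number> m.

value=101.9 m

Quoted intermediates are rounded; all arithmetic maintains full precision — a single final rounding: 4 significant digits.
Convert: Hardness H = 45.24 HV × 9.807 MPa/HV = 443.7 MPa = 4.437e+08 Pa.
Convert: Pin diameter d = 18.28 mm = 0.01828 m. Contact area A = π·d²/4 = π·(0.01828 m)²/4 = 2.624e-04 m².
Convert: Depth limit h_lim = 0.03145 mm = 3.145e-05 m.
As SI base values: W = 479.1 N, H = 4.437e+08 Pa, K = 7.503e-05.
Wearable volume V_lim = h_lim·A = 3.145e-05 · 2.624e-04 = 8.254e-09 m³.
So the life L = V_lim·H/(K·W) = 8.254e-09 · 4.437e+08 / (7.503e-05 · 479.1) = 101.9 m.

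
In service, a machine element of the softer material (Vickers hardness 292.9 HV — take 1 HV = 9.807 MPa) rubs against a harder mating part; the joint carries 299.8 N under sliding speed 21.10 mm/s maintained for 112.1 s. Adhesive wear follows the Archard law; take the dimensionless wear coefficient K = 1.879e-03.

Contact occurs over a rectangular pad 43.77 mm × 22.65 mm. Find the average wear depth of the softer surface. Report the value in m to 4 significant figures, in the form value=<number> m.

The intermediates are shown rounded, and all arithmetic maintains full float precision — rounded once at the end: 4 significant digits.
Convert: Sliding speed v = 21.10 mm/s = 0.02110 m/s. Path length L = v·t = 0.02110 m/s × 112.1 s = 2.365 m.
Convert: Hardness H = 292.9 HV × 9.807 MPa/HV = 2872 MPa = 2.872e+09 Pa.
Convert: Pad sides 43.77 mm × 22.65 mm = 0.04377 m × 0.02265 m. Contact area A = 0.04377 m × 0.02265 m = 9.914e-04 m².
In SI base units: W = 299.8 N, H = 2.872e+09 Pa, K = 1.879e-03.
Apply Archard: V = K·W·L/H = 1.879e-03 · 299.8 · 2.365 / 2.872e+09 = 4.639e-10 m³.
Depth h = V/A = 4.639e-10 / 9.914e-04 = 4.679e-07 m.

value=4.679e-07 m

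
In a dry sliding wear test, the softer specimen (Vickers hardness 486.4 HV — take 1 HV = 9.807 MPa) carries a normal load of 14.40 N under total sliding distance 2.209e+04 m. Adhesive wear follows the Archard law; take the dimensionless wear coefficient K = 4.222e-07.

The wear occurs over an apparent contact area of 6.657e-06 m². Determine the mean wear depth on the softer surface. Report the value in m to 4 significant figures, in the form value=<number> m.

The intermediates are printed rounded; all working math carries exact precision. Rounded once at the end to four significant digits.
Hardness H = 486.4 HV × 9.807 MPa/HV = 4770 MPa = 4.770e+09 Pa.
Restated in SI base units: W = 14.40 N, H = 4.770e+09 Pa, K = 4.222e-07.
Volume removed: V = K·W·L/H = 4.222e-07 · 14.40 · 2.209e+04 / 4.770e+09 = 2.815e-11 m³.
Wear depth h = V/A = 2.815e-11 / 6.657e-06 = 4.229e-06 m.

value=4.229e-06 m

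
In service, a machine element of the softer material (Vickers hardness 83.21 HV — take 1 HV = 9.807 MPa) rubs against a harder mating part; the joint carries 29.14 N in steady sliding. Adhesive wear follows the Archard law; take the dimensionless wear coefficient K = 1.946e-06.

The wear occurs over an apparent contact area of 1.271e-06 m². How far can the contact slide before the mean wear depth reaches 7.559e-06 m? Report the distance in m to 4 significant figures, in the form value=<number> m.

Intermediates are displayed rounded, and all working math maintains exact precision; rounded once at the end to 4 significant figures.
Convert: Hardness H = 83.21 HV × 9.807 MPa/HV = 816.0 MPa = 8.160e+08 Pa.
Restated in SI base units: W = 29.14 N, H = 8.160e+08 Pa, K = 1.946e-06.
Volume at the limit: V_lim = h_lim·A = 7.559e-06 · 1.271e-06 = 9.607e-12 m³.
Sliding life L = V_lim·H/(K·W) = 9.607e-12 · 8.160e+08 / (1.946e-06 · 29.14) = 138.3 m.

value=138.3 m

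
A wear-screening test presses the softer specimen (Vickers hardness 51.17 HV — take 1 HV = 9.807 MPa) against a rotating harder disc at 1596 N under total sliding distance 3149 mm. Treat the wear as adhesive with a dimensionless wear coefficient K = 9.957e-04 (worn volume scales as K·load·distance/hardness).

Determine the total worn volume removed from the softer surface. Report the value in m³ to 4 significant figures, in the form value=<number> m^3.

value=9.972e-09 m^3

Intermediate values are displayed rounded — each operation holds full float precision — a single final rounding, at 4 significant digits.
Path length L = 3149 mm = 3.149 m.
Hardness H = 51.17 HV × 9.807 MPa/HV = 501.8 MPa = 5.018e+08 Pa.
As SI base values: W = 1596 N, H = 5.018e+08 Pa, K = 9.957e-04.
Wear volume V = K·W·L/H = 9.957e-04 · 1596 · 3.149 / 5.018e+08 = 9.972e-09 m³.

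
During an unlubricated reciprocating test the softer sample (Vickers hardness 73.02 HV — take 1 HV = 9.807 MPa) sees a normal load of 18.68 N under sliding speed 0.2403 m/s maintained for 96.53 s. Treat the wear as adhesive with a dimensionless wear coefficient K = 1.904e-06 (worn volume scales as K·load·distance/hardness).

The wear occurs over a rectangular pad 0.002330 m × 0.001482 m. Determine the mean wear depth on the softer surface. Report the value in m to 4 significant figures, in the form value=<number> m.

Shown intermediates are rounded, and all working math holds exact precision — rounded once at the end, at 4 significant digits.
Total distance L = v·t = 0.2403 m/s × 96.53 s = 23.20 m.
Hardness H = 73.02 HV × 9.807 MPa/HV = 716.1 MPa = 7.161e+08 Pa.
Contact area A = 0.002330 m × 0.001482 m = 3.453e-06 m².
SI base units throughout: W = 18.68 N, H = 7.161e+08 Pa, K = 1.904e-06.
Archard relation: V = K·W·L/H = 1.904e-06 · 18.68 · 23.20 / 7.161e+08 = 1.152e-12 m³.
Mean depth h = V/A = 1.152e-12 / 3.453e-06 = 3.336e-07 m.

value=3.336e-07 m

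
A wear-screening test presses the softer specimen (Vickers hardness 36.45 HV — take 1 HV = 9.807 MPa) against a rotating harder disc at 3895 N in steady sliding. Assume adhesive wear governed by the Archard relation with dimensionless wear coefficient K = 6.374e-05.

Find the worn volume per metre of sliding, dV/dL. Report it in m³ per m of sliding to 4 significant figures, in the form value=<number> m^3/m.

value=6.945e-10 m^3/m

The intermediates are displayed rounded, and all arithmetic carries full float precision — rounded just once, at 4 significant figures.
Hardness H = 36.45 HV × 9.807 MPa/HV = 357.5 MPa = 3.575e+08 Pa.
Working in SI base units: W = 3895 N, H = 3.575e+08 Pa, K = 6.374e-05.
The wear rate dV/dL = K·W/H (no L dependence): 6.374e-05 · 3895 / 3.575e+08 = 6.945e-10 m³/m.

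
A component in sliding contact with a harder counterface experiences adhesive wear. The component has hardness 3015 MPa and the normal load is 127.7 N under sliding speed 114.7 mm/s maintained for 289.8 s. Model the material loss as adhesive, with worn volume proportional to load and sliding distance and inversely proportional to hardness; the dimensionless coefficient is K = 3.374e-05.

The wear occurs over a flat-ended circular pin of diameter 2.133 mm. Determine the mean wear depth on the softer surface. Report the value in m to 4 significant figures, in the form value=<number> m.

Every step carries exact precision — intermediates are shown rounded, and rounded just once: 4 significant figures.
Convert: Sliding speed v = 114.7 mm/s = 0.1147 m/s. Path length L = v·t = 0.1147 m/s × 289.8 s = 33.24 m.
Convert: Hardness H = 3015 MPa = 3.015e+09 Pa.
Convert: Pin diameter d = 2.133 mm = 0.002133 m. Contact area A = π·d²/4 = π·(0.002133 m)²/4 = 3.573e-06 m².
As SI base values: W = 127.7 N, H = 3.015e+09 Pa, K = 3.374e-05.
By Archard's law, V = K·W·L/H = 3.374e-05 · 127.7 · 33.24 / 3.015e+09 = 4.750e-11 m³.
Mean depth h = V/A = 4.750e-11 / 3.573e-06 = 1.329e-05 m.

value=1.329e-05 m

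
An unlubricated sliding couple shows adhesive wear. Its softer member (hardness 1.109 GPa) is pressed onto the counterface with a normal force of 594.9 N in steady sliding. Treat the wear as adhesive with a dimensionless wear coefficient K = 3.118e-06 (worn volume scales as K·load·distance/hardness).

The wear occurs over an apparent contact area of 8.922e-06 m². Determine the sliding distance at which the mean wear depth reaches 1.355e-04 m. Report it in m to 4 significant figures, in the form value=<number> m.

value=722.8 m

Intermediate values are printed rounded, and all working math runs at full float precision. Rounded once at the end to four significant figures.
Hardness H = 1.109 GPa = 1.109e+09 Pa.
SI base units throughout: W = 594.9 N, H = 1.109e+09 Pa, K = 3.118e-06.
At the depth limit, V_lim = h_lim·A = 1.355e-04 · 8.922e-06 = 1.209e-09 m³.
Inverting, life L = V_lim·H/(K·W) = 1.209e-09 · 1.109e+09 / (3.118e-06 · 594.9) = 722.8 m.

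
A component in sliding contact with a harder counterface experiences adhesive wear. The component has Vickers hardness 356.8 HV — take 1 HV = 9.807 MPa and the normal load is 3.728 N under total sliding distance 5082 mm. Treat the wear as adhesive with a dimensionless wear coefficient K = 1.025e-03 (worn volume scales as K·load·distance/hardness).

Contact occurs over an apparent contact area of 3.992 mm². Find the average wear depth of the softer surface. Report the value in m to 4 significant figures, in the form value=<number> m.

value=1.390e-06 m

All arithmetic carries full precision, and intermediate values are displayed rounded, and rounded once at the end: 4 significant digits.
Sliding distance L = 5082 mm = 5.082 m.
Hardness H = 356.8 HV × 9.807 MPa/HV = 3499 MPa = 3.499e+09 Pa.
Contact area A = 3.992 mm² = 3.992e-06 m².
Collected in SI base units: W = 3.728 N, H = 3.499e+09 Pa, K = 1.025e-03.
The Archard volume V = K·W·L/H = 1.025e-03 · 3.728 · 5.082 / 3.499e+09 = 5.550e-12 m³.
Mean wear depth h = V/A = 5.550e-12 / 3.992e-06 = 1.390e-06 m.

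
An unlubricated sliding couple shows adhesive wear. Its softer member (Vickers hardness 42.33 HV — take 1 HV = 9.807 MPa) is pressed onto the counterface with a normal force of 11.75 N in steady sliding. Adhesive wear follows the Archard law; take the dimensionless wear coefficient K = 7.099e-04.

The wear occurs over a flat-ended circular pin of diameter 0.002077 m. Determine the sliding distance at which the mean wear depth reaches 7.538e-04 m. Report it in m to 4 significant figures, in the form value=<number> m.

value=127.1 m

Each operation runs at full float precision — the intermediates are shown rounded — one last rounding to four significant digits.
Hardness H = 42.33 HV × 9.807 MPa/HV = 415.1 MPa = 4.151e+08 Pa.
Contact area A = π·d²/4 = π·(0.002077 m)²/4 = 3.388e-06 m².
In SI base units: W = 11.75 N, H = 4.151e+08 Pa, K = 7.099e-04.
Wearable volume V_lim = h_lim·A = 7.538e-04 · 3.388e-06 = 2.554e-09 m³.
Inverting, life L = V_lim·H/(K·W) = 2.554e-09 · 4.151e+08 / (7.099e-04 · 11.75) = 127.1 m.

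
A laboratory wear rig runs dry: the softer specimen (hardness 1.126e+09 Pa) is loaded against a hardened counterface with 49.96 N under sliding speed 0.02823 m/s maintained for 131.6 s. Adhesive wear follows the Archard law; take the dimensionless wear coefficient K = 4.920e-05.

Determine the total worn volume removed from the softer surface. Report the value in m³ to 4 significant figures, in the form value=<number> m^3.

value=8.110e-12 m^3

Intermediates appear rounded, and all working math maintains full precision — one last rounding: four significant figures.
Total distance L = v·t = 0.02823 m/s × 131.6 s = 3.715 m.
SI base units throughout: W = 49.96 N, H = 1.126e+09 Pa, K = 4.920e-05.
The Archard volume V = K·W·L/H = 4.920e-05 · 49.96 · 3.715 / 1.126e+09 = 8.110e-12 m³.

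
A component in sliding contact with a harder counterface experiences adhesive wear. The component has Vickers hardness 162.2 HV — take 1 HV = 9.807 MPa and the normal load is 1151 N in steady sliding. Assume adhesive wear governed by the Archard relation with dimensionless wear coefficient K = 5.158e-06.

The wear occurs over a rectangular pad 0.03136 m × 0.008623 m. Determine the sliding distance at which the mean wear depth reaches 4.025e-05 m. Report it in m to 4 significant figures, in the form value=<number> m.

value=2916 m

Intermediates are shown rounded — all arithmetic maintains full float precision — a single final rounding to 4 significant figures.
Convert: Hardness H = 162.2 HV × 9.807 MPa/HV = 1591 MPa = 1.591e+09 Pa.
Convert: Contact area A = 0.03136 m × 0.008623 m = 2.704e-04 m².
Collected in SI base units: W = 1151 N, H = 1.591e+09 Pa, K = 5.158e-06.
Wearable volume V_lim = h_lim·A = 4.025e-05 · 2.704e-04 = 1.088e-08 m³.
Inverting, life L = V_lim·H/(K·W) = 1.088e-08 · 1.591e+09 / (5.158e-06 · 1151) = 2916 m.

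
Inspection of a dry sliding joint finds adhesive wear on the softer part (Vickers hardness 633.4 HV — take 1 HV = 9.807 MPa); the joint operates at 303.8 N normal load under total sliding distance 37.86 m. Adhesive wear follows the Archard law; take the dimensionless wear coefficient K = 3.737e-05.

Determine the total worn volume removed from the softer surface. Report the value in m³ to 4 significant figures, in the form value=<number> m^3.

value=6.920e-11 m^3

Intermediates appear rounded; every step maintains exact precision; a single final rounding: 4 significant figures.
Hardness H = 633.4 HV × 9.807 MPa/HV = 6212 MPa = 6.212e+09 Pa.
SI base units throughout: W = 303.8 N, H = 6.212e+09 Pa, K = 3.737e-05.
The Archard volume V = K·W·L/H = 3.737e-05 · 303.8 · 37.86 / 6.212e+09 = 6.920e-11 m³.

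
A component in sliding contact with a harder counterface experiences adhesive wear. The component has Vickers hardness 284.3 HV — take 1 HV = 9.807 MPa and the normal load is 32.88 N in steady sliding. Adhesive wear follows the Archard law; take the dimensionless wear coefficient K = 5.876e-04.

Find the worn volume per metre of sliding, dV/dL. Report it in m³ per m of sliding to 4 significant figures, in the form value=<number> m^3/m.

Each operation holds exact precision; printed values are rounded; a single final rounding, at four significant figures.
Convert: Hardness H = 284.3 HV × 9.807 MPa/HV = 2788 MPa = 2.788e+09 Pa.
In SI base units: W = 32.88 N, H = 2.788e+09 Pa, K = 5.876e-04.
Rate of wear dV/dL = K·W/H, so: 5.876e-04 · 32.88 / 2.788e+09 = 6.929e-12 m³/m.

value=6.929e-12 m^3/m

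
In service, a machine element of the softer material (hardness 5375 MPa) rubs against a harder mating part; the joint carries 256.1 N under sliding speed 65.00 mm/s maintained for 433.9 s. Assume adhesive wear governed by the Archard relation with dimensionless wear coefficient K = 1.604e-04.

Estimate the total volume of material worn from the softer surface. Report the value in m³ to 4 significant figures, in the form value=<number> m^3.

Intermediates are shown rounded. The algebra carries exact precision — a lone final rounding: four significant digits.
Sliding speed v = 65.00 mm/s = 0.06500 m/s. Distance L = v·t = 0.06500 m/s × 433.9 s = 28.20 m.
Hardness H = 5375 MPa = 5.375e+09 Pa.
Working in SI base units: W = 256.1 N, H = 5.375e+09 Pa, K = 1.604e-04.
Volume removed: V = K·W·L/H = 1.604e-04 · 256.1 · 28.20 / 5.375e+09 = 2.155e-10 m³.

value=2.155e-10 m^3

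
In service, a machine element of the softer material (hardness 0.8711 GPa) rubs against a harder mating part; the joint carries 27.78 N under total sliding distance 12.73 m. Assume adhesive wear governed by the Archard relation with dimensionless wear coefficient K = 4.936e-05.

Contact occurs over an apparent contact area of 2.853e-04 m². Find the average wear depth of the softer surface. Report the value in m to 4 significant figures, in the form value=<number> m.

value=7.024e-08 m

Intermediate values are printed rounded. All working math holds full float precision. Rounded just once: four significant digits.
Convert: Hardness H = 0.8711 GPa = 8.711e+08 Pa.
Working in SI base units: W = 27.78 N, H = 8.711e+08 Pa, K = 4.936e-05.
The Archard volume V = K·W·L/H = 4.936e-05 · 27.78 · 12.73 / 8.711e+08 = 2.004e-11 m³.
Mean wear depth h = V/A = 2.004e-11 / 2.853e-04 = 7.024e-08 m.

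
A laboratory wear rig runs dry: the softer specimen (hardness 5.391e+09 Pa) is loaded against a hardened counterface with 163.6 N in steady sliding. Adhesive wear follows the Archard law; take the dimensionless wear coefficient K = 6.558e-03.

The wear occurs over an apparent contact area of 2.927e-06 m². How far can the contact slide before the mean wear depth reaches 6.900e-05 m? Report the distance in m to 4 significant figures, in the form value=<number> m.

value=1.015 m

The intermediates are displayed rounded. The algebra carries full float precision. Rounded just once, at 4 significant figures.
Expressed in SI base units: W = 163.6 N, H = 5.391e+09 Pa, K = 6.558e-03.
At the depth limit, V_lim = h_lim·A = 6.900e-05 · 2.927e-06 = 2.020e-10 m³.
Sliding life L = V_lim·H/(K·W) = 2.020e-10 · 5.391e+09 / (6.558e-03 · 163.6) = 1.015 m.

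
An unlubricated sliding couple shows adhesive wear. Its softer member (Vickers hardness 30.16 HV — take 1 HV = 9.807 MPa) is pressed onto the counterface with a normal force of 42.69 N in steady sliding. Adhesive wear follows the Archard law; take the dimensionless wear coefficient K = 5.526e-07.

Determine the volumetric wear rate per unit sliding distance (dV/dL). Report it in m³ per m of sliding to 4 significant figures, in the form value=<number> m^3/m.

value=7.976e-14 m^3/m

Quoted intermediates are rounded — all arithmetic runs at full precision, and one last rounding: four significant figures.
Convert: Hardness H = 30.16 HV × 9.807 MPa/HV = 295.8 MPa = 2.958e+08 Pa.
Restated in SI base units: W = 42.69 N, H = 2.958e+08 Pa, K = 5.526e-07.
Rate of wear dV/dL = K·W/H (no L dependence): 5.526e-07 · 42.69 / 2.958e+08 = 7.976e-14 m³/m.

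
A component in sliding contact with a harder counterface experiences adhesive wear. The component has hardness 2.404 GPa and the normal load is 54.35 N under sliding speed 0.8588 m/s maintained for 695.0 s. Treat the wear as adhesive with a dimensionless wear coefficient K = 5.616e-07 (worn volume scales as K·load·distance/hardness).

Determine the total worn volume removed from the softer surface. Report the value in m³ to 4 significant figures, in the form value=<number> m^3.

Intermediates are shown rounded. All working math maintains full float precision; rounded just once, at 4 significant figures.
Path length L = v·t = 0.8588 m/s × 695.0 s = 596.9 m.
Hardness H = 2.404 GPa = 2.404e+09 Pa.
Collected in SI base units: W = 54.35 N, H = 2.404e+09 Pa, K = 5.616e-07.
Archard relation: V = K·W·L/H = 5.616e-07 · 54.35 · 596.9 / 2.404e+09 = 7.578e-12 m³.

value=7.578e-12 m^3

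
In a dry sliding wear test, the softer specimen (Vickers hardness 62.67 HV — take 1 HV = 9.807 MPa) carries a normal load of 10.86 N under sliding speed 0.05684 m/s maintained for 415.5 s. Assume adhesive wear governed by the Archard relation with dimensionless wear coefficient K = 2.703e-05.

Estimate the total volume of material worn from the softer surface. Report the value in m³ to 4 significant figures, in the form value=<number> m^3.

The computation runs at full float precision; intermediate values appear rounded; one final rounding, at four significant figures.
Convert: Total distance L = v·t = 0.05684 m/s × 415.5 s = 23.62 m.
Convert: Hardness H = 62.67 HV × 9.807 MPa/HV = 614.6 MPa = 6.146e+08 Pa.
Collected in SI base units: W = 10.86 N, H = 6.146e+08 Pa, K = 2.703e-05.
Archard volume V = K·W·L/H = 2.703e-05 · 10.86 · 23.62 / 6.146e+08 = 1.128e-11 m³.

value=1.128e-11 m^3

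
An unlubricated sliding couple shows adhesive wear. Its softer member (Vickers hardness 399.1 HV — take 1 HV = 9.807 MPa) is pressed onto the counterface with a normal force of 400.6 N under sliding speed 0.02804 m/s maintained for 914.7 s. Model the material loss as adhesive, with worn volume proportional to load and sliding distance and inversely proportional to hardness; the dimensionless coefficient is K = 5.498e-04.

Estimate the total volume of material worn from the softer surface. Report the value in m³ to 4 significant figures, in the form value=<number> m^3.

Intermediate values are displayed rounded, and all arithmetic maintains full float precision; one final rounding: 4 significant figures.
Convert: Sliding distance L = v·t = 0.02804 m/s × 914.7 s = 25.65 m.
Convert: Hardness H = 399.1 HV × 9.807 MPa/HV = 3914 MPa = 3.914e+09 Pa.
Expressed in SI base units: W = 400.6 N, H = 3.914e+09 Pa, K = 5.498e-04.
Archard relation: V = K·W·L/H = 5.498e-04 · 400.6 · 25.65 / 3.914e+09 = 1.443e-09 m³.

value=1.443e-09 m^3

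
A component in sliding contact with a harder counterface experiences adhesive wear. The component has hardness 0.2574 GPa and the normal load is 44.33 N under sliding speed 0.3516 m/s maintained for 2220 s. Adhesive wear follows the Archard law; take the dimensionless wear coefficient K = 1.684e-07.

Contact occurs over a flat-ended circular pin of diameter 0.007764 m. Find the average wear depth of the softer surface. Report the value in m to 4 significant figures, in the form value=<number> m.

value=4.782e-07 m

Intermediate values appear rounded; all working math keeps full float precision, and rounded just once to four significant figures.
Convert: Total distance L = v·t = 0.3516 m/s × 2220 s = 780.6 m.
Convert: Hardness H = 0.2574 GPa = 2.574e+08 Pa.
Convert: Contact area A = π·d²/4 = π·(0.007764 m)²/4 = 4.734e-05 m².
Restated in SI base units: W = 44.33 N, H = 2.574e+08 Pa, K = 1.684e-07.
Wear volume V = K·W·L/H = 1.684e-07 · 44.33 · 780.6 / 2.574e+08 = 2.264e-11 m³.
Depth of wear h = V/A = 2.264e-11 / 4.734e-05 = 4.782e-07 m.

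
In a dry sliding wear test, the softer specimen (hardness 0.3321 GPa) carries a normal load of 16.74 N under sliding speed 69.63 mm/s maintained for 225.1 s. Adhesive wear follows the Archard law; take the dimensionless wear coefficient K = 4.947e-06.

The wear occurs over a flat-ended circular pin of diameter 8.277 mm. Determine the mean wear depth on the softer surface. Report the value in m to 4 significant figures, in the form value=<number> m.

value=7.264e-08 m

The computation runs at full precision. Quoted intermediates are rounded — rounded just once, at 4 significant figures.
Convert: Sliding speed v = 69.63 mm/s = 0.06963 m/s. The distance L = v·t = 0.06963 m/s × 225.1 s = 15.67 m.
Convert: Hardness H = 0.3321 GPa = 3.321e+08 Pa.
Convert: Pin diameter d = 8.277 mm = 0.008277 m. Contact area A = π·d²/4 = π·(0.008277 m)²/4 = 5.381e-05 m².
As SI base values: W = 16.74 N, H = 3.321e+08 Pa, K = 4.947e-06.
By Archard's law, V = K·W·L/H = 4.947e-06 · 16.74 · 15.67 / 3.321e+08 = 3.908e-12 m³.
Average depth h = V/A = 3.908e-12 / 5.381e-05 = 7.264e-08 m.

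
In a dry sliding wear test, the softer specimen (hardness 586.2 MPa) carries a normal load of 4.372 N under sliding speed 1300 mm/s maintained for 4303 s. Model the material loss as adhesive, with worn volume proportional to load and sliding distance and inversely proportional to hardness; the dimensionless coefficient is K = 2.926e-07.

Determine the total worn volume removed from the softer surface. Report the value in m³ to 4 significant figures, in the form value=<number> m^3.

The computation maintains full precision. Intermediates are printed rounded. Rounded once at the end: 4 significant digits.
Convert: Sliding speed v = 1300 mm/s = 1.300 m/s. Path length L = v·t = 1.300 m/s × 4303 s = 5594 m.
Convert: Hardness H = 586.2 MPa = 5.862e+08 Pa.
Restated in SI base units: W = 4.372 N, H = 5.862e+08 Pa, K = 2.926e-07.
Wear volume V = K·W·L/H = 2.926e-07 · 4.372 · 5594 / 5.862e+08 = 1.221e-11 m³.

value=1.221e-11 m^3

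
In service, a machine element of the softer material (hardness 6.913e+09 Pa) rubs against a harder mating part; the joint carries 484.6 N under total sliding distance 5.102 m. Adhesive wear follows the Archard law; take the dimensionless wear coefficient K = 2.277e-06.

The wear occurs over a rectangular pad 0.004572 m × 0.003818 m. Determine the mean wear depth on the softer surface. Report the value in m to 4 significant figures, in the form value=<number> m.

value=4.665e-08 m

All arithmetic keeps full precision. Intermediates are shown rounded; a single final rounding: four significant figures.
Convert: Contact area A = 0.004572 m × 0.003818 m = 1.746e-05 m².
Working in SI base units: W = 484.6 N, H = 6.913e+09 Pa, K = 2.277e-06.
Wear volume V = K·W·L/H = 2.277e-06 · 484.6 · 5.102 / 6.913e+09 = 8.144e-13 m³.
Depth h = V/A = 8.144e-13 / 1.746e-05 = 4.665e-08 m.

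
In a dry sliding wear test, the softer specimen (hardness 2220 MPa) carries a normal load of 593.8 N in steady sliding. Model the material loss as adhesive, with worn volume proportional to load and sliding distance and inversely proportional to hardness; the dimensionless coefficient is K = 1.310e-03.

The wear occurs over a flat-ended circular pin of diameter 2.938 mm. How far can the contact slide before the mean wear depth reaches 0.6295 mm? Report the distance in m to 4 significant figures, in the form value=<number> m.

The intermediates are displayed rounded; all working math maintains full float precision — a single final rounding, at four significant figures.
Convert: Hardness H = 2220 MPa = 2.220e+09 Pa.
Convert: Pin diameter d = 2.938 mm = 0.002938 m. Contact area A = π·d²/4 = π·(0.002938 m)²/4 = 6.779e-06 m².
Convert: Depth limit h_lim = 0.6295 mm = 6.295e-04 m.
SI base units throughout: W = 593.8 N, H = 2.220e+09 Pa, K = 1.310e-03.
At the depth limit, V_lim = h_lim·A = 6.295e-04 · 6.779e-06 = 4.268e-09 m³.
Thus life L = V_lim·H/(K·W) = 4.268e-09 · 2.220e+09 / (1.310e-03 · 593.8) = 12.18 m.

value=12.18 m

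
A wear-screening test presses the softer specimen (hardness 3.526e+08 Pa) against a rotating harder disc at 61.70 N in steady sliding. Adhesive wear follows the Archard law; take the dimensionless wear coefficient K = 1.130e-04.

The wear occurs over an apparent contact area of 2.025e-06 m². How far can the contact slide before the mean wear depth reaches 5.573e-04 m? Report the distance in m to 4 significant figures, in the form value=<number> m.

The intermediates are shown rounded. Every step runs at exact precision — a lone final rounding, at 4 significant figures.
Expressed in SI base units: W = 61.70 N, H = 3.526e+08 Pa, K = 1.130e-04.
Allowed volume V_lim = h_lim·A = 5.573e-04 · 2.025e-06 = 1.129e-09 m³.
Sliding life L = V_lim·H/(K·W) = 1.129e-09 · 3.526e+08 / (1.130e-04 · 61.70) = 57.07 m.

value=57.07 m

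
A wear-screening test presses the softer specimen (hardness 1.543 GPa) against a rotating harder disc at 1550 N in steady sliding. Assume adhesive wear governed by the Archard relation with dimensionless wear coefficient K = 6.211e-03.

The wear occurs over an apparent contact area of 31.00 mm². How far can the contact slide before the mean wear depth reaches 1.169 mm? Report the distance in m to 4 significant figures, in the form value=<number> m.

The algebra carries full float precision; the intermediates appear rounded; rounded once at the end: 4 significant figures.
Convert: Hardness H = 1.543 GPa = 1.543e+09 Pa.
Convert: Contact area A = 31.00 mm² = 3.100e-05 m².
Convert: Depth limit h_lim = 1.169 mm = 0.001169 m.
In SI base units, W = 1550 N, H = 1.543e+09 Pa, K = 6.211e-03.
Allowed volume V_lim = h_lim·A = 0.001169 · 3.100e-05 = 3.624e-08 m³.
Inverting, life L = V_lim·H/(K·W) = 3.624e-08 · 1.543e+09 / (6.211e-03 · 1550) = 5.808 m.

value=5.808 m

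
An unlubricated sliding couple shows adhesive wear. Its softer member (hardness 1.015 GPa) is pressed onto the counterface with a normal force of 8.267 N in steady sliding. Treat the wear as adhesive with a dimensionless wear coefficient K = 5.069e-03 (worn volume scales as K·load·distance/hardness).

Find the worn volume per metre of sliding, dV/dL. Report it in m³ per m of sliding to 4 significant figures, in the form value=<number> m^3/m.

value=4.129e-11 m^3/m

The computation carries full float precision. Printed values are rounded; rounded just once, at 4 significant figures.
Convert: Hardness H = 1.015 GPa = 1.015e+09 Pa.
Working in SI base units: W = 8.267 N, H = 1.015e+09 Pa, K = 5.069e-03.
Wear rate dV/dL = K·W/H: 5.069e-03 · 8.267 / 1.015e+09 = 4.129e-11 m³/m.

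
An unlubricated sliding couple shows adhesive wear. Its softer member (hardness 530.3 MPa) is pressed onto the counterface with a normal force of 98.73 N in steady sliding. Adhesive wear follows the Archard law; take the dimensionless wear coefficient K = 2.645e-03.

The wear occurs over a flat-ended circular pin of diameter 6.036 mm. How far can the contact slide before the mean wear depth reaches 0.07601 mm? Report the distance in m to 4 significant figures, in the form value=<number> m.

value=4.417 m

The intermediates are displayed rounded. The algebra runs at full float precision, and rounded just once to 4 significant figures.
Convert: Hardness H = 530.3 MPa = 5.303e+08 Pa.
Convert: Pin diameter d = 6.036 mm = 0.006036 m. Contact area A = π·d²/4 = π·(0.006036 m)²/4 = 2.861e-05 m².
Convert: Depth limit h_lim = 0.07601 mm = 7.601e-05 m.
Restated in SI base units: W = 98.73 N, H = 5.303e+08 Pa, K = 2.645e-03.
Allowed volume V_lim = h_lim·A = 7.601e-05 · 2.861e-05 = 2.175e-09 m³.
So the life L = V_lim·H/(K·W) = 2.175e-09 · 5.303e+08 / (2.645e-03 · 98.73) = 4.417 m.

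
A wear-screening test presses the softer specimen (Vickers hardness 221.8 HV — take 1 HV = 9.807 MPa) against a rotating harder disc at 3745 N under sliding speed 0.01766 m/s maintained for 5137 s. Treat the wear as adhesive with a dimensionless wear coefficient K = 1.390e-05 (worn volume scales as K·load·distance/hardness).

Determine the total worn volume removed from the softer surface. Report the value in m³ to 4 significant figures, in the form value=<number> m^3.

Displayed values are rounded — all arithmetic maintains full float precision — one last rounding: 4 significant digits.
The distance L = v·t = 0.01766 m/s × 5137 s = 90.72 m.
Hardness H = 221.8 HV × 9.807 MPa/HV = 2175 MPa = 2.175e+09 Pa.
Expressed in SI base units: W = 3745 N, H = 2.175e+09 Pa, K = 1.390e-05.
By Archard's law, V = K·W·L/H = 1.390e-05 · 3745 · 90.72 / 2.175e+09 = 2.171e-09 m³.

value=2.171e-09 m^3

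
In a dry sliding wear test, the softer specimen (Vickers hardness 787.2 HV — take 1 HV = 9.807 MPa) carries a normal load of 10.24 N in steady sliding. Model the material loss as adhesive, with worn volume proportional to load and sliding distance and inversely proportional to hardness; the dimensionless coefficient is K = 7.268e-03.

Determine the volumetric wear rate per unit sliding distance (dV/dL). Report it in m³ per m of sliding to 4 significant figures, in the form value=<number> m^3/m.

value=9.640e-12 m^3/m

Intermediate values are shown rounded. Each operation runs at full precision. Rounded once at the end, at 4 significant digits.
Hardness H = 787.2 HV × 9.807 MPa/HV = 7720 MPa = 7.720e+09 Pa.
Collected in SI base units: W = 10.24 N, H = 7.720e+09 Pa, K = 7.268e-03.
Wear rate dV/dL = K·W/H, per unit distance: 7.268e-03 · 10.24 / 7.720e+09 = 9.640e-12 m³/m.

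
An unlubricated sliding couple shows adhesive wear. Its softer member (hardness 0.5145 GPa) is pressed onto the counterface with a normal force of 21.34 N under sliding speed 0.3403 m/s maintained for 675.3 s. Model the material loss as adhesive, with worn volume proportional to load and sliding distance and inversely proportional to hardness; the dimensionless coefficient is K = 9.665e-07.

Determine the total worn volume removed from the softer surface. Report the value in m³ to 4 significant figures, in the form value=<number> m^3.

Intermediates are shown rounded — each operation carries full float precision, and rounded just once: 4 significant figures.
Convert: Path length L = v·t = 0.3403 m/s × 675.3 s = 229.8 m.
Convert: Hardness H = 0.5145 GPa = 5.145e+08 Pa.
Restated in SI base units: W = 21.34 N, H = 5.145e+08 Pa, K = 9.665e-07.
By Archard's law, V = K·W·L/H = 9.665e-07 · 21.34 · 229.8 / 5.145e+08 = 9.212e-12 m³.

value=9.212e-12 m^3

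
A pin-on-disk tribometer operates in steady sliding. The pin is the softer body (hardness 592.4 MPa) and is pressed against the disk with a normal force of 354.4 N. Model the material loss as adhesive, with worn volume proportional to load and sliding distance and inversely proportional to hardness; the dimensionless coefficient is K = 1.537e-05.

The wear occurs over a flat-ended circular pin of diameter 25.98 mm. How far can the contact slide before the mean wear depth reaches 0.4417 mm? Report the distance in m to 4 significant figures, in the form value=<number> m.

value=2.546e+04 m

The computation holds full float precision; intermediate values appear rounded; a lone final rounding to four significant figures.
Hardness H = 592.4 MPa = 5.924e+08 Pa.
Pin diameter d = 25.98 mm = 0.02598 m. Contact area A = π·d²/4 = π·(0.02598 m)²/4 = 5.301e-04 m².
Depth limit h_lim = 0.4417 mm = 4.417e-04 m.
SI base units throughout: W = 354.4 N, H = 5.924e+08 Pa, K = 1.537e-05.
Wearable volume V_lim = h_lim·A = 4.417e-04 · 5.301e-04 = 2.342e-07 m³.
Thus life L = V_lim·H/(K·W) = 2.342e-07 · 5.924e+08 / (1.537e-05 · 354.4) = 2.546e+04 m.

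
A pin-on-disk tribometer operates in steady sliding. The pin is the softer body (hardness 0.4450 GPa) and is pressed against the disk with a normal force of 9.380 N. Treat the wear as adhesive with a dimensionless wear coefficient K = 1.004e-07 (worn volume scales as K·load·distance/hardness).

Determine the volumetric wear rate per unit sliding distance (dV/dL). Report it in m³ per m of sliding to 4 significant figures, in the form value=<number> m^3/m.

value=2.116e-15 m^3/m

The intermediates are shown rounded — the algebra maintains full float precision, and one last rounding: 4 significant figures.
Hardness H = 0.4450 GPa = 4.450e+08 Pa.
In SI base units: W = 9.380 N, H = 4.450e+08 Pa, K = 1.004e-07.
Sliding wear rate dV/dL = K·W/H — distance-free: 1.004e-07 · 9.380 / 4.450e+08 = 2.116e-15 m³/m.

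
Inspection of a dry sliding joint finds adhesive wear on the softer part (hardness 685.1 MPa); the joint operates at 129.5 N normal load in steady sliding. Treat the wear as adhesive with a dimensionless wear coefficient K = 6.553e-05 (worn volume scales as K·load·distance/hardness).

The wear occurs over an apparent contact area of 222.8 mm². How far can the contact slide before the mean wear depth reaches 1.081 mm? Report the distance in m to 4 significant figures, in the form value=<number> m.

The computation holds full float precision — intermediates are displayed rounded — a lone final rounding: four significant figures.
Hardness H = 685.1 MPa = 6.851e+08 Pa.
Contact area A = 222.8 mm² = 2.228e-04 m².
Depth limit h_lim = 1.081 mm = 0.001081 m.
As SI base values: W = 129.5 N, H = 6.851e+08 Pa, K = 6.553e-05.
Wearable volume V_lim = h_lim·A = 0.001081 · 2.228e-04 = 2.408e-07 m³.
So the life L = V_lim·H/(K·W) = 2.408e-07 · 6.851e+08 / (6.553e-05 · 129.5) = 1.944e+04 m.

value=1.944e+04 m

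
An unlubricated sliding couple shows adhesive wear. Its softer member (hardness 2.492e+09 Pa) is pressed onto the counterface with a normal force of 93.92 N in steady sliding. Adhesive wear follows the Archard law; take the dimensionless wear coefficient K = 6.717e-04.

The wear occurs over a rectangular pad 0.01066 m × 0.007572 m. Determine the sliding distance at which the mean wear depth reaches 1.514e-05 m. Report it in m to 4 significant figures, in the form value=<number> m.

value=48.27 m

The algebra keeps full float precision — quoted intermediates are rounded; rounded once at the end to four significant digits.
Convert: Contact area A = 0.01066 m × 0.007572 m = 8.072e-05 m².
As SI base values: W = 93.92 N, H = 2.492e+09 Pa, K = 6.717e-04.
Permissible volume V_lim = h_lim·A = 1.514e-05 · 8.072e-05 = 1.222e-09 m³.
Sliding life L = V_lim·H/(K·W) = 1.222e-09 · 2.492e+09 / (6.717e-04 · 93.92) = 48.27 m.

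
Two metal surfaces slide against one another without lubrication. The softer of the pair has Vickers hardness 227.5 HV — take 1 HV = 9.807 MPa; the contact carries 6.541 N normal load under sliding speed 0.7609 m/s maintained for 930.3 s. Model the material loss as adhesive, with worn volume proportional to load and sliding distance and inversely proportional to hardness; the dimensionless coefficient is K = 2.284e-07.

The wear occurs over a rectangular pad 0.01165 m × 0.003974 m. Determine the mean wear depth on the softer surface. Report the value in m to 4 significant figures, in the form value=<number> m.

value=1.024e-08 m

All working math keeps full float precision, and printed values are rounded — a lone final rounding: 4 significant digits.
Convert: Total distance L = v·t = 0.7609 m/s × 930.3 s = 707.9 m.
Convert: Hardness H = 227.5 HV × 9.807 MPa/HV = 2231 MPa = 2.231e+09 Pa.
Convert: Contact area A = 0.01165 m × 0.003974 m = 4.630e-05 m².
Expressed in SI base units: W = 6.541 N, H = 2.231e+09 Pa, K = 2.284e-07.
The Archard volume V = K·W·L/H = 2.284e-07 · 6.541 · 707.9 / 2.231e+09 = 4.740e-13 m³.
Mean wear depth h = V/A = 4.740e-13 / 4.630e-05 = 1.024e-08 m.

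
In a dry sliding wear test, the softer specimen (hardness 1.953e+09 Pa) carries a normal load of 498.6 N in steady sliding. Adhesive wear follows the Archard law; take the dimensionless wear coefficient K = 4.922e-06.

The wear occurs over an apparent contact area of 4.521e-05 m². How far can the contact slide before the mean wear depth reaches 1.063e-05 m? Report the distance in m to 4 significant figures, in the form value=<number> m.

value=382.5 m

All working math carries full precision; intermediates appear rounded; a lone final rounding: four significant figures.
Working in SI base units: W = 498.6 N, H = 1.953e+09 Pa, K = 4.922e-06.
Wearable volume V_lim = h_lim·A = 1.063e-05 · 4.521e-05 = 4.806e-10 m³.
Thus life L = V_lim·H/(K·W) = 4.806e-10 · 1.953e+09 / (4.922e-06 · 498.6) = 382.5 m.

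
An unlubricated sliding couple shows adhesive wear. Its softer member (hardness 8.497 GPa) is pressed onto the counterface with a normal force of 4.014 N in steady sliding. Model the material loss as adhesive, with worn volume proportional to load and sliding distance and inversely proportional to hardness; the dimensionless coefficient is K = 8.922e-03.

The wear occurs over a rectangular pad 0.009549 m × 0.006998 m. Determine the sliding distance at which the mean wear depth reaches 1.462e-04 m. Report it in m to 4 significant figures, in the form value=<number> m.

value=2318 m

The intermediates are displayed rounded — all arithmetic holds exact precision. Rounded once at the end, at 4 significant figures.
Hardness H = 8.497 GPa = 8.497e+09 Pa.
Contact area A = 0.009549 m × 0.006998 m = 6.682e-05 m².
SI base units throughout: W = 4.014 N, H = 8.497e+09 Pa, K = 8.922e-03.
Permissible volume V_lim = h_lim·A = 1.462e-04 · 6.682e-05 = 9.770e-09 m³.
So the life L = V_lim·H/(K·W) = 9.770e-09 · 8.497e+09 / (8.922e-03 · 4.014) = 2318 m.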